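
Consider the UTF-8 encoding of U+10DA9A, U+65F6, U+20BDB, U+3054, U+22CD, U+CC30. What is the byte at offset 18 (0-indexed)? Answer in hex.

U+10DA9A → 4-byte form F4 8D AA 9A at offsets 0–3.
U+65F6 → 3-byte form E6 97 B6 at offsets 4–6.
U+20BDB → 4-byte form F0 A0 AF 9B at offsets 7–10.
U+3054 → 3-byte form E3 81 94 at offsets 11–13.
U+22CD → 3-byte form E2 8B 8D at offsets 14–16.
U+CC30 → 3-byte form EC B0 B0 at offsets 17–19.
Offset 18 falls in char 6's range; it's byte 2 of EC B0 B0 = 0xB0.

0xB0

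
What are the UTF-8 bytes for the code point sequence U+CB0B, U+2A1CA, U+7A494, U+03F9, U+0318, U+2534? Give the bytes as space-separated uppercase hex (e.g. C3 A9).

EC AC 8B F0 AA 87 8A F1 BA 92 94 CF B9 CC 98 E2 94 B4

U+CB0B: 3-byte form → EC AC 8B.
U+2A1CA: 4-byte form → F0 AA 87 8A.
U+7A494: 4-byte form → F1 BA 92 94.
U+03F9: 2-byte form → CF B9.
U+0318: 2-byte form → CC 98.
U+2534: 3-byte form → E2 94 B4.
Concatenated (18 bytes): EC AC 8B F0 AA 87 8A F1 BA 92 94 CF B9 CC 98 E2 94 B4.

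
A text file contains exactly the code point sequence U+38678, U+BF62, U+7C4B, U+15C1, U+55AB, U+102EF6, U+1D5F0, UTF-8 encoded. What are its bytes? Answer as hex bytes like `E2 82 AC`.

F0 B8 99 B8 EB BD A2 E7 B1 8B E1 97 81 E5 96 AB F4 82 BB B6 F0 9D 97 B0

U+38678: 4-byte form → F0 B8 99 B8.
U+BF62: 3-byte form → EB BD A2.
U+7C4B: 3-byte form → E7 B1 8B.
U+15C1: 3-byte form → E1 97 81.
U+55AB: 3-byte form → E5 96 AB.
U+102EF6: 4-byte form → F4 82 BB B6.
U+1D5F0: 4-byte form → F0 9D 97 B0.
Concatenated (24 bytes): F0 B8 99 B8 EB BD A2 E7 B1 8B E1 97 81 E5 96 AB F4 82 BB B6 F0 9D 97 B0.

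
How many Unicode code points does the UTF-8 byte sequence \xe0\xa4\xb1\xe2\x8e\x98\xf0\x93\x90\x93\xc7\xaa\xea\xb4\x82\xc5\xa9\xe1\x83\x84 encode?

Byte at offset 0: 0xE0 = 11100000 → 3-byte char (#1). Advance 3.
Byte at offset 3: 0xE2 = 11100010 → 3-byte char (#2). Advance 3.
Byte at offset 6: 0xF0 = 11110000 → 4-byte char (#3). Advance 4.
Byte at offset 10: 0xC7 = 11000111 → 2-byte char (#4). Advance 2.
Byte at offset 12: 0xEA = 11101010 → 3-byte char (#5). Advance 3.
Byte at offset 15: 0xC5 = 11000101 → 2-byte char (#6). Advance 2.
Byte at offset 17: 0xE1 = 11100001 → 3-byte char (#7). Advance 3.
Reached end at offset 20 after 7 code points.

7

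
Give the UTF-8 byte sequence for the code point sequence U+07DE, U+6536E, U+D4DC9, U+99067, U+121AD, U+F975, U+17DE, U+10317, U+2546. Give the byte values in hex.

U+07DE: 2-byte form → DF 9E.
U+6536E: 4-byte form → F1 A5 8D AE.
U+D4DC9: 4-byte form → F3 94 B7 89.
U+99067: 4-byte form → F2 99 81 A7.
U+121AD: 4-byte form → F0 92 86 AD.
U+F975: 3-byte form → EF A5 B5.
U+17DE: 3-byte form → E1 9F 9E.
U+10317: 4-byte form → F0 90 8C 97.
U+2546: 3-byte form → E2 95 86.
Concatenated (31 bytes): DF 9E F1 A5 8D AE F3 94 B7 89 F2 99 81 A7 F0 92 86 AD EF A5 B5 E1 9F 9E F0 90 8C 97 E2 95 86.

DF 9E F1 A5 8D AE F3 94 B7 89 F2 99 81 A7 F0 92 86 AD EF A5 B5 E1 9F 9E F0 90 8C 97 E2 95 86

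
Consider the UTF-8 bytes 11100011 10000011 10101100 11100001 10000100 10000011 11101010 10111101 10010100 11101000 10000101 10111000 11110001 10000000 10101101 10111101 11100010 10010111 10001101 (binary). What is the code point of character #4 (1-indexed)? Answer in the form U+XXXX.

Offset 0: leading byte 0xE3 = 11100011 → 3-byte char #1 = E3 83 AC.
Offset 3: leading byte 0xE1 = 11100001 → 3-byte char #2 = E1 84 83.
Offset 6: leading byte 0xEA = 11101010 → 3-byte char #3 = EA BD 94.
Offset 9: leading byte 0xE8 = 11101000 → 3-byte char #4 = E8 85 B8.
Leading byte 0xE8 = 11101000 matches 1110xxxx → 3-byte sequence.
Byte 1: 0xE8 = 11101000, payload 1000 (4 bits).
Byte 2: 0x85 = 10000101 (10xxxxxx ✓), payload 000101.
Byte 3: 0xB8 = 10111000 (10xxxxxx ✓), payload 111000.
Concatenate: 1000000101111000 = 0x8178 (16 bits → U+8178).

U+8178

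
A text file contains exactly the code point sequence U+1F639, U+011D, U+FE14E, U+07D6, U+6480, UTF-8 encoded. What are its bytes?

F0 9F 98 B9 C4 9D F3 BE 85 8E DF 96 E6 92 80

U+1F639: 4-byte form → F0 9F 98 B9.
U+011D: 2-byte form → C4 9D.
U+FE14E: 4-byte form → F3 BE 85 8E.
U+07D6: 2-byte form → DF 96.
U+6480: 3-byte form → E6 92 80.
Concatenated (15 bytes): F0 9F 98 B9 C4 9D F3 BE 85 8E DF 96 E6 92 80.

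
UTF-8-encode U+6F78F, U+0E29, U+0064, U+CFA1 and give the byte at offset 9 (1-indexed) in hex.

1-indexed offset 9 is 0-indexed offset 8.
U+6F78F → 4-byte form F1 AF 9E 8F at offsets 0–3.
U+0E29 → 3-byte form E0 B8 A9 at offsets 4–6.
U+0064 → 1-byte form 64 at offsets 7–7.
U+CFA1 → 3-byte form EC BE A1 at offsets 8–10.
Offset 8 falls in char 4's range; it's byte 1 of EC BE A1 = 0xEC.

0xEC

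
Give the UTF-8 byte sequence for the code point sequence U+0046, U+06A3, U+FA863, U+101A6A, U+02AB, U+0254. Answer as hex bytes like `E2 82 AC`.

46 DA A3 F3 BA A1 A3 F4 81 A9 AA CA AB C9 94

U+0046: 1-byte form → 46.
U+06A3: 2-byte form → DA A3.
U+FA863: 4-byte form → F3 BA A1 A3.
U+101A6A: 4-byte form → F4 81 A9 AA.
U+02AB: 2-byte form → CA AB.
U+0254: 2-byte form → C9 94.
Concatenated (15 bytes): 46 DA A3 F3 BA A1 A3 F4 81 A9 AA CA AB C9 94.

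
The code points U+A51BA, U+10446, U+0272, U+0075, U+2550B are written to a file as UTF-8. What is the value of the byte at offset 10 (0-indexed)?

U+A51BA → 4-byte form F2 A5 86 BA at offsets 0–3.
U+10446 → 4-byte form F0 90 91 86 at offsets 4–7.
U+0272 → 2-byte form C9 B2 at offsets 8–9.
U+0075 → 1-byte form 75 at offsets 10–10.
Offset 10 falls in char 4's range; it's byte 1 of 75 = 0x75.

0x75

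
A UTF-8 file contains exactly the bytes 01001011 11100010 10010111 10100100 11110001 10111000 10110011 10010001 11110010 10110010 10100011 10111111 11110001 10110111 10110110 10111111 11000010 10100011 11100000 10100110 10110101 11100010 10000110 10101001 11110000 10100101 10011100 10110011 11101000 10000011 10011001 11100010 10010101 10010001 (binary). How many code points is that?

11

Byte at offset 0: 0x4B = 01001011 → 1-byte char (#1). Advance 1.
Byte at offset 1: 0xE2 = 11100010 → 3-byte char (#2). Advance 3.
Byte at offset 4: 0xF1 = 11110001 → 4-byte char (#3). Advance 4.
Byte at offset 8: 0xF2 = 11110010 → 4-byte char (#4). Advance 4.
Byte at offset 12: 0xF1 = 11110001 → 4-byte char (#5). Advance 4.
Byte at offset 16: 0xC2 = 11000010 → 2-byte char (#6). Advance 2.
Byte at offset 18: 0xE0 = 11100000 → 3-byte char (#7). Advance 3.
Byte at offset 21: 0xE2 = 11100010 → 3-byte char (#8). Advance 3.
Byte at offset 24: 0xF0 = 11110000 → 4-byte char (#9). Advance 4.
Byte at offset 28: 0xE8 = 11101000 → 3-byte char (#10). Advance 3.
Byte at offset 31: 0xE2 = 11100010 → 3-byte char (#11). Advance 3.
Reached end at offset 34 after 11 code points.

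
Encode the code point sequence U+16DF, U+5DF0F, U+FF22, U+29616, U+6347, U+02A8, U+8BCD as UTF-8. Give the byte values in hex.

U+16DF: 3-byte form → E1 9B 9F.
U+5DF0F: 4-byte form → F1 9D BC 8F.
U+FF22: 3-byte form → EF BC A2.
U+29616: 4-byte form → F0 A9 98 96.
U+6347: 3-byte form → E6 8D 87.
U+02A8: 2-byte form → CA A8.
U+8BCD: 3-byte form → E8 AF 8D.
Concatenated (22 bytes): E1 9B 9F F1 9D BC 8F EF BC A2 F0 A9 98 96 E6 8D 87 CA A8 E8 AF 8D.

E1 9B 9F F1 9D BC 8F EF BC A2 F0 A9 98 96 E6 8D 87 CA A8 E8 AF 8D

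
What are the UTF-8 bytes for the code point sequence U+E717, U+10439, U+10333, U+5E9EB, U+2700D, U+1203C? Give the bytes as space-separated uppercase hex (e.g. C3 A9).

EE 9C 97 F0 90 90 B9 F0 90 8C B3 F1 9E A7 AB F0 A7 80 8D F0 92 80 BC

U+E717: 3-byte form → EE 9C 97.
U+10439: 4-byte form → F0 90 90 B9.
U+10333: 4-byte form → F0 90 8C B3.
U+5E9EB: 4-byte form → F1 9E A7 AB.
U+2700D: 4-byte form → F0 A7 80 8D.
U+1203C: 4-byte form → F0 92 80 BC.
Concatenated (23 bytes): EE 9C 97 F0 90 90 B9 F0 90 8C B3 F1 9E A7 AB F0 A7 80 8D F0 92 80 BC.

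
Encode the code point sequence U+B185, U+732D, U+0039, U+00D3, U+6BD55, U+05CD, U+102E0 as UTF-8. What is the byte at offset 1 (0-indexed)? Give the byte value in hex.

U+B185 → 3-byte form EB 86 85 at offsets 0–2.
Offset 1 falls in char 1's range; it's byte 2 of EB 86 85 = 0x86.

0x86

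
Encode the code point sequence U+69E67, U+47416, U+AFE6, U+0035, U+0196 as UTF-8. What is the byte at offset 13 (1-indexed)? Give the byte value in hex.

0xC6

1-indexed offset 13 is 0-indexed offset 12.
U+69E67 → 4-byte form F1 A9 B9 A7 at offsets 0–3.
U+47416 → 4-byte form F1 87 90 96 at offsets 4–7.
U+AFE6 → 3-byte form EA BF A6 at offsets 8–10.
U+0035 → 1-byte form 35 at offsets 11–11.
U+0196 → 2-byte form C6 96 at offsets 12–13.
Offset 12 falls in char 5's range; it's byte 1 of C6 96 = 0xC6.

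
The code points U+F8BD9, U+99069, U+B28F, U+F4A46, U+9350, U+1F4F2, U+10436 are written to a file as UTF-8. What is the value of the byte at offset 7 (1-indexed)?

0x81

1-indexed offset 7 is 0-indexed offset 6.
U+F8BD9 → 4-byte form F3 B8 AF 99 at offsets 0–3.
U+99069 → 4-byte form F2 99 81 A9 at offsets 4–7.
Offset 6 falls in char 2's range; it's byte 3 of F2 99 81 A9 = 0x81.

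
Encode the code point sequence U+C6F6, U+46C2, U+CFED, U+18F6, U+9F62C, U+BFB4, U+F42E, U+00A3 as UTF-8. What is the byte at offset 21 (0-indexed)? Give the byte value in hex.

U+C6F6 → 3-byte form EC 9B B6 at offsets 0–2.
U+46C2 → 3-byte form E4 9B 82 at offsets 3–5.
U+CFED → 3-byte form EC BF AD at offsets 6–8.
U+18F6 → 3-byte form E1 A3 B6 at offsets 9–11.
U+9F62C → 4-byte form F2 9F 98 AC at offsets 12–15.
U+BFB4 → 3-byte form EB BE B4 at offsets 16–18.
U+F42E → 3-byte form EF 90 AE at offsets 19–21.
Offset 21 falls in char 7's range; it's byte 3 of EF 90 AE = 0xAE.

0xAE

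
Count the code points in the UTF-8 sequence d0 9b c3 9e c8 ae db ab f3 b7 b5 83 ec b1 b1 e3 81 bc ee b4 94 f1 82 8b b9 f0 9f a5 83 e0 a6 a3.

11

Byte at offset 0: 0xD0 = 11010000 → 2-byte char (#1). Advance 2.
Byte at offset 2: 0xC3 = 11000011 → 2-byte char (#2). Advance 2.
Byte at offset 4: 0xC8 = 11001000 → 2-byte char (#3). Advance 2.
Byte at offset 6: 0xDB = 11011011 → 2-byte char (#4). Advance 2.
Byte at offset 8: 0xF3 = 11110011 → 4-byte char (#5). Advance 4.
Byte at offset 12: 0xEC = 11101100 → 3-byte char (#6). Advance 3.
Byte at offset 15: 0xE3 = 11100011 → 3-byte char (#7). Advance 3.
Byte at offset 18: 0xEE = 11101110 → 3-byte char (#8). Advance 3.
Byte at offset 21: 0xF1 = 11110001 → 4-byte char (#9). Advance 4.
Byte at offset 25: 0xF0 = 11110000 → 4-byte char (#10). Advance 4.
Byte at offset 29: 0xE0 = 11100000 → 3-byte char (#11). Advance 3.
Reached end at offset 32 after 11 code points.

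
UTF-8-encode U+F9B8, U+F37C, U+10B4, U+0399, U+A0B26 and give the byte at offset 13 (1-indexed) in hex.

0xA0

1-indexed offset 13 is 0-indexed offset 12.
U+F9B8 → 3-byte form EF A6 B8 at offsets 0–2.
U+F37C → 3-byte form EF 8D BC at offsets 3–5.
U+10B4 → 3-byte form E1 82 B4 at offsets 6–8.
U+0399 → 2-byte form CE 99 at offsets 9–10.
U+A0B26 → 4-byte form F2 A0 AC A6 at offsets 11–14.
Offset 12 falls in char 5's range; it's byte 2 of F2 A0 AC A6 = 0xA0.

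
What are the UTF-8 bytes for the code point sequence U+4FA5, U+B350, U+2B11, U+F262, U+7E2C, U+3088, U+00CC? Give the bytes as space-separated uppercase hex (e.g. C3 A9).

U+4FA5: 3-byte form → E4 BE A5.
U+B350: 3-byte form → EB 8D 90.
U+2B11: 3-byte form → E2 AC 91.
U+F262: 3-byte form → EF 89 A2.
U+7E2C: 3-byte form → E7 B8 AC.
U+3088: 3-byte form → E3 82 88.
U+00CC: 2-byte form → C3 8C.
Concatenated (20 bytes): E4 BE A5 EB 8D 90 E2 AC 91 EF 89 A2 E7 B8 AC E3 82 88 C3 8C.

E4 BE A5 EB 8D 90 E2 AC 91 EF 89 A2 E7 B8 AC E3 82 88 C3 8C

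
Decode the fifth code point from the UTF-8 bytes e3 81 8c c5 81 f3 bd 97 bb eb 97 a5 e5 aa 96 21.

Offset 0: leading byte 0xE3 = 11100011 → 3-byte char #1 = E3 81 8C.
Offset 3: leading byte 0xC5 = 11000101 → 2-byte char #2 = C5 81.
Offset 5: leading byte 0xF3 = 11110011 → 4-byte char #3 = F3 BD 97 BB.
Offset 9: leading byte 0xEB = 11101011 → 3-byte char #4 = EB 97 A5.
Offset 12: leading byte 0xE5 = 11100101 → 3-byte char #5 = E5 AA 96.
Leading byte 0xE5 = 11100101 matches 1110xxxx → 3-byte sequence.
Byte 1: 0xE5 = 11100101, payload 0101 (4 bits).
Byte 2: 0xAA = 10101010 (10xxxxxx ✓), payload 101010.
Byte 3: 0x96 = 10010110 (10xxxxxx ✓), payload 010110.
Concatenate: 0101101010010110 = 0x5A96 (16 bits → U+5A96).

U+5A96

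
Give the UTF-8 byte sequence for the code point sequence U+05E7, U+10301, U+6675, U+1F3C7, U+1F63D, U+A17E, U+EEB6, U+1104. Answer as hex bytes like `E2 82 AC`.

D7 A7 F0 90 8C 81 E6 99 B5 F0 9F 8F 87 F0 9F 98 BD EA 85 BE EE BA B6 E1 84 84

U+05E7: 2-byte form → D7 A7.
U+10301: 4-byte form → F0 90 8C 81.
U+6675: 3-byte form → E6 99 B5.
U+1F3C7: 4-byte form → F0 9F 8F 87.
U+1F63D: 4-byte form → F0 9F 98 BD.
U+A17E: 3-byte form → EA 85 BE.
U+EEB6: 3-byte form → EE BA B6.
U+1104: 3-byte form → E1 84 84.
Concatenated (26 bytes): D7 A7 F0 90 8C 81 E6 99 B5 F0 9F 8F 87 F0 9F 98 BD EA 85 BE EE BA B6 E1 84 84.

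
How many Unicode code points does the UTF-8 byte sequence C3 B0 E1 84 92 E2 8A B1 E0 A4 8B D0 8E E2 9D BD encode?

6

Byte at offset 0: 0xC3 = 11000011 → 2-byte char (#1). Advance 2.
Byte at offset 2: 0xE1 = 11100001 → 3-byte char (#2). Advance 3.
Byte at offset 5: 0xE2 = 11100010 → 3-byte char (#3). Advance 3.
Byte at offset 8: 0xE0 = 11100000 → 3-byte char (#4). Advance 3.
Byte at offset 11: 0xD0 = 11010000 → 2-byte char (#5). Advance 2.
Byte at offset 13: 0xE2 = 11100010 → 3-byte char (#6). Advance 3.
Reached end at offset 16 after 6 code points.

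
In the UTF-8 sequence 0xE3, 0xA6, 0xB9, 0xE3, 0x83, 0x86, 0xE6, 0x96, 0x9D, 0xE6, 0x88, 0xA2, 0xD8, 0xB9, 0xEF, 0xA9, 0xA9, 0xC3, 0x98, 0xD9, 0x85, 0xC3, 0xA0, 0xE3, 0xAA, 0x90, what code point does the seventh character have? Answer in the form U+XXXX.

U+00D8

Offset 0: leading byte 0xE3 = 11100011 → 3-byte char #1 = E3 A6 B9.
Offset 3: leading byte 0xE3 = 11100011 → 3-byte char #2 = E3 83 86.
Offset 6: leading byte 0xE6 = 11100110 → 3-byte char #3 = E6 96 9D.
Offset 9: leading byte 0xE6 = 11100110 → 3-byte char #4 = E6 88 A2.
Offset 12: leading byte 0xD8 = 11011000 → 2-byte char #5 = D8 B9.
Offset 14: leading byte 0xEF = 11101111 → 3-byte char #6 = EF A9 A9.
Offset 17: leading byte 0xC3 = 11000011 → 2-byte char #7 = C3 98.
Leading byte 0xC3 = 11000011 matches 110xxxxx → 2-byte sequence.
Byte 1: 0xC3 = 11000011, payload 00011 (5 bits).
Byte 2: 0x98 = 10011000 (10xxxxxx ✓), payload 011000.
Concatenate: 00011011000 = 0xD8 (11 bits → U+00D8).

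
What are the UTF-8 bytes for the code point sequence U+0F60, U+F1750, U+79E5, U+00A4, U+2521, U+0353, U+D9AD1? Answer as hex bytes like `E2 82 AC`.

U+0F60: 3-byte form → E0 BD A0.
U+F1750: 4-byte form → F3 B1 9D 90.
U+79E5: 3-byte form → E7 A7 A5.
U+00A4: 2-byte form → C2 A4.
U+2521: 3-byte form → E2 94 A1.
U+0353: 2-byte form → CD 93.
U+D9AD1: 4-byte form → F3 99 AB 91.
Concatenated (21 bytes): E0 BD A0 F3 B1 9D 90 E7 A7 A5 C2 A4 E2 94 A1 CD 93 F3 99 AB 91.

E0 BD A0 F3 B1 9D 90 E7 A7 A5 C2 A4 E2 94 A1 CD 93 F3 99 AB 91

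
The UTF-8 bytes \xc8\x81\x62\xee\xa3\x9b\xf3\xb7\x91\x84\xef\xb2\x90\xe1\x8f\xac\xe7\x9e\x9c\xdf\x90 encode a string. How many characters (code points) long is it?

Byte at offset 0: 0xC8 = 11001000 → 2-byte char (#1). Advance 2.
Byte at offset 2: 0x62 = 01100010 → 1-byte char (#2). Advance 1.
Byte at offset 3: 0xEE = 11101110 → 3-byte char (#3). Advance 3.
Byte at offset 6: 0xF3 = 11110011 → 4-byte char (#4). Advance 4.
Byte at offset 10: 0xEF = 11101111 → 3-byte char (#5). Advance 3.
Byte at offset 13: 0xE1 = 11100001 → 3-byte char (#6). Advance 3.
Byte at offset 16: 0xE7 = 11100111 → 3-byte char (#7). Advance 3.
Byte at offset 19: 0xDF = 11011111 → 2-byte char (#8). Advance 2.
Reached end at offset 21 after 8 code points.

8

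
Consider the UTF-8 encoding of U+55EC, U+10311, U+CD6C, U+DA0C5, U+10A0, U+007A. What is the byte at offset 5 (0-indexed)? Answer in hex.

U+55EC → 3-byte form E5 97 AC at offsets 0–2.
U+10311 → 4-byte form F0 90 8C 91 at offsets 3–6.
Offset 5 falls in char 2's range; it's byte 3 of F0 90 8C 91 = 0x8C.

0x8C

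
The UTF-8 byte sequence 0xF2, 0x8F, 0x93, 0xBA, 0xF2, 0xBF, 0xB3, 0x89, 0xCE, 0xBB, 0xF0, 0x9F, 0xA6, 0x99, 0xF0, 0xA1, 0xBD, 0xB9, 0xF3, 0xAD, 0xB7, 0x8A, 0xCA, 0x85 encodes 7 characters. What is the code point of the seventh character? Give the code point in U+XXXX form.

Offset 0: leading byte 0xF2 = 11110010 → 4-byte char #1 = F2 8F 93 BA.
Offset 4: leading byte 0xF2 = 11110010 → 4-byte char #2 = F2 BF B3 89.
Offset 8: leading byte 0xCE = 11001110 → 2-byte char #3 = CE BB.
Offset 10: leading byte 0xF0 = 11110000 → 4-byte char #4 = F0 9F A6 99.
Offset 14: leading byte 0xF0 = 11110000 → 4-byte char #5 = F0 A1 BD B9.
Offset 18: leading byte 0xF3 = 11110011 → 4-byte char #6 = F3 AD B7 8A.
Offset 22: leading byte 0xCA = 11001010 → 2-byte char #7 = CA 85.
Leading byte 0xCA = 11001010 matches 110xxxxx → 2-byte sequence.
Byte 1: 0xCA = 11001010, payload 01010 (5 bits).
Byte 2: 0x85 = 10000101 (10xxxxxx ✓), payload 000101.
Concatenate: 01010000101 = 0x285 (11 bits → U+0285).

U+0285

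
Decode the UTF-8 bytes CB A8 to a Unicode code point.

Leading byte 0xCB = 11001011 matches 110xxxxx → 2-byte sequence.
Byte 1: 0xCB = 11001011, payload 01011 (5 bits).
Byte 2: 0xA8 = 10101000 (10xxxxxx ✓), payload 101000.
Concatenate: 01011101000 = 0x2E8 (11 bits → U+02E8).

U+02E8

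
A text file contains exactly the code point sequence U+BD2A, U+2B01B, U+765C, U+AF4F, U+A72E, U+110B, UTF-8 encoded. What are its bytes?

EB B4 AA F0 AB 80 9B E7 99 9C EA BD 8F EA 9C AE E1 84 8B

U+BD2A: 3-byte form → EB B4 AA.
U+2B01B: 4-byte form → F0 AB 80 9B.
U+765C: 3-byte form → E7 99 9C.
U+AF4F: 3-byte form → EA BD 8F.
U+A72E: 3-byte form → EA 9C AE.
U+110B: 3-byte form → E1 84 8B.
Concatenated (19 bytes): EB B4 AA F0 AB 80 9B E7 99 9C EA BD 8F EA 9C AE E1 84 8B.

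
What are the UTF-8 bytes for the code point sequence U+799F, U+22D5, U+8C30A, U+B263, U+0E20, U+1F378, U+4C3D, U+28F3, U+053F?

U+799F: 3-byte form → E7 A6 9F.
U+22D5: 3-byte form → E2 8B 95.
U+8C30A: 4-byte form → F2 8C 8C 8A.
U+B263: 3-byte form → EB 89 A3.
U+0E20: 3-byte form → E0 B8 A0.
U+1F378: 4-byte form → F0 9F 8D B8.
U+4C3D: 3-byte form → E4 B0 BD.
U+28F3: 3-byte form → E2 A3 B3.
U+053F: 2-byte form → D4 BF.
Concatenated (28 bytes): E7 A6 9F E2 8B 95 F2 8C 8C 8A EB 89 A3 E0 B8 A0 F0 9F 8D B8 E4 B0 BD E2 A3 B3 D4 BF.

E7 A6 9F E2 8B 95 F2 8C 8C 8A EB 89 A3 E0 B8 A0 F0 9F 8D B8 E4 B0 BD E2 A3 B3 D4 BF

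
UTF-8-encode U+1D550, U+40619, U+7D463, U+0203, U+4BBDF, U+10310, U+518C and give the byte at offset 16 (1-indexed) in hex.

0x8B

1-indexed offset 16 is 0-indexed offset 15.
U+1D550 → 4-byte form F0 9D 95 90 at offsets 0–3.
U+40619 → 4-byte form F1 80 98 99 at offsets 4–7.
U+7D463 → 4-byte form F1 BD 91 A3 at offsets 8–11.
U+0203 → 2-byte form C8 83 at offsets 12–13.
U+4BBDF → 4-byte form F1 8B AF 9F at offsets 14–17.
Offset 15 falls in char 5's range; it's byte 2 of F1 8B AF 9F = 0x8B.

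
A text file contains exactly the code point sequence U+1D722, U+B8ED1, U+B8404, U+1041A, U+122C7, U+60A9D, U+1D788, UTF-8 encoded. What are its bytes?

F0 9D 9C A2 F2 B8 BB 91 F2 B8 90 84 F0 90 90 9A F0 92 8B 87 F1 A0 AA 9D F0 9D 9E 88

U+1D722: 4-byte form → F0 9D 9C A2.
U+B8ED1: 4-byte form → F2 B8 BB 91.
U+B8404: 4-byte form → F2 B8 90 84.
U+1041A: 4-byte form → F0 90 90 9A.
U+122C7: 4-byte form → F0 92 8B 87.
U+60A9D: 4-byte form → F1 A0 AA 9D.
U+1D788: 4-byte form → F0 9D 9E 88.
Concatenated (28 bytes): F0 9D 9C A2 F2 B8 BB 91 F2 B8 90 84 F0 90 90 9A F0 92 8B 87 F1 A0 AA 9D F0 9D 9E 88.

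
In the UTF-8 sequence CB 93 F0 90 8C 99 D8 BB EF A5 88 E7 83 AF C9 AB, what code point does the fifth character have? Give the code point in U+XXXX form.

U+70EF

Offset 0: leading byte 0xCB = 11001011 → 2-byte char #1 = CB 93.
Offset 2: leading byte 0xF0 = 11110000 → 4-byte char #2 = F0 90 8C 99.
Offset 6: leading byte 0xD8 = 11011000 → 2-byte char #3 = D8 BB.
Offset 8: leading byte 0xEF = 11101111 → 3-byte char #4 = EF A5 88.
Offset 11: leading byte 0xE7 = 11100111 → 3-byte char #5 = E7 83 AF.
Leading byte 0xE7 = 11100111 matches 1110xxxx → 3-byte sequence.
Byte 1: 0xE7 = 11100111, payload 0111 (4 bits).
Byte 2: 0x83 = 10000011 (10xxxxxx ✓), payload 000011.
Byte 3: 0xAF = 10101111 (10xxxxxx ✓), payload 101111.
Concatenate: 0111000011101111 = 0x70EF (16 bits → U+70EF).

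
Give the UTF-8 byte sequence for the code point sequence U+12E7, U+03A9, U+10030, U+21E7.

U+12E7: 3-byte form → E1 8B A7.
U+03A9: 2-byte form → CE A9.
U+10030: 4-byte form → F0 90 80 B0.
U+21E7: 3-byte form → E2 87 A7.
Concatenated (12 bytes): E1 8B A7 CE A9 F0 90 80 B0 E2 87 A7.

E1 8B A7 CE A9 F0 90 80 B0 E2 87 A7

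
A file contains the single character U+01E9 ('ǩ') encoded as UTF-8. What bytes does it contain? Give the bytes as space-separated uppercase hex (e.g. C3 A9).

U+01E9 = 0x1E9 = 489 decimal. In range U+0080–U+07FF → 2-byte form: 110xxxxx 10xxxxxx.
Binary (11 bits): 00111101001.
Split 5+6: 00111 | 101001.
Byte 1: 11000111 = 0xC7.
Byte 2: 10101001 = 0xA9.

C7 A9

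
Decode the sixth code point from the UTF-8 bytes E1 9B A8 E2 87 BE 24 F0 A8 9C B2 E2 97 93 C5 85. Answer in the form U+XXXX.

U+0145

Offset 0: leading byte 0xE1 = 11100001 → 3-byte char #1 = E1 9B A8.
Offset 3: leading byte 0xE2 = 11100010 → 3-byte char #2 = E2 87 BE.
Offset 6: leading byte 0x24 = 00100100 → 1-byte char #3 = 24.
Offset 7: leading byte 0xF0 = 11110000 → 4-byte char #4 = F0 A8 9C B2.
Offset 11: leading byte 0xE2 = 11100010 → 3-byte char #5 = E2 97 93.
Offset 14: leading byte 0xC5 = 11000101 → 2-byte char #6 = C5 85.
Leading byte 0xC5 = 11000101 matches 110xxxxx → 2-byte sequence.
Byte 1: 0xC5 = 11000101, payload 00101 (5 bits).
Byte 2: 0x85 = 10000101 (10xxxxxx ✓), payload 000101.
Concatenate: 00101000101 = 0x145 (11 bits → U+0145).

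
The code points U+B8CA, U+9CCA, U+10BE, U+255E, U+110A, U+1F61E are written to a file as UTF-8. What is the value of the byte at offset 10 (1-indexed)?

0xE2

1-indexed offset 10 is 0-indexed offset 9.
U+B8CA → 3-byte form EB A3 8A at offsets 0–2.
U+9CCA → 3-byte form E9 B3 8A at offsets 3–5.
U+10BE → 3-byte form E1 82 BE at offsets 6–8.
U+255E → 3-byte form E2 95 9E at offsets 9–11.
Offset 9 falls in char 4's range; it's byte 1 of E2 95 9E = 0xE2.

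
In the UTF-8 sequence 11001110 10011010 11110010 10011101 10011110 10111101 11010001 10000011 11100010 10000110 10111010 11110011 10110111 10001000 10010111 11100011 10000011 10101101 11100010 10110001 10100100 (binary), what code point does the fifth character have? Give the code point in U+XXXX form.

U+F7217

Offset 0: leading byte 0xCE = 11001110 → 2-byte char #1 = CE 9A.
Offset 2: leading byte 0xF2 = 11110010 → 4-byte char #2 = F2 9D 9E BD.
Offset 6: leading byte 0xD1 = 11010001 → 2-byte char #3 = D1 83.
Offset 8: leading byte 0xE2 = 11100010 → 3-byte char #4 = E2 86 BA.
Offset 11: leading byte 0xF3 = 11110011 → 4-byte char #5 = F3 B7 88 97.
Leading byte 0xF3 = 11110011 matches 11110xxx → 4-byte sequence.
Byte 1: 0xF3 = 11110011, payload 011 (3 bits).
Byte 2: 0xB7 = 10110111 (10xxxxxx ✓), payload 110111.
Byte 3: 0x88 = 10001000 (10xxxxxx ✓), payload 001000.
Byte 4: 0x97 = 10010111 (10xxxxxx ✓), payload 010111.
Concatenate: 011110111001000010111 = 0xF7217 (21 bits → U+F7217).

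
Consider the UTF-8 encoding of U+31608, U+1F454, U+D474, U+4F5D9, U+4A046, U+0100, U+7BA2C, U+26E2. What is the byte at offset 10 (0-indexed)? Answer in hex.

0xB4

U+31608 → 4-byte form F0 B1 98 88 at offsets 0–3.
U+1F454 → 4-byte form F0 9F 91 94 at offsets 4–7.
U+D474 → 3-byte form ED 91 B4 at offsets 8–10.
Offset 10 falls in char 3's range; it's byte 3 of ED 91 B4 = 0xB4.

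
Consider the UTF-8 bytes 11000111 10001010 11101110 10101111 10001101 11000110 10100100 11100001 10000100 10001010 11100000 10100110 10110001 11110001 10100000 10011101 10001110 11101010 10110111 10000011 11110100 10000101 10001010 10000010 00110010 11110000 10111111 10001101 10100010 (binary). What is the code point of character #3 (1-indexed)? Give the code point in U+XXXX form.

U+01A4

Offset 0: leading byte 0xC7 = 11000111 → 2-byte char #1 = C7 8A.
Offset 2: leading byte 0xEE = 11101110 → 3-byte char #2 = EE AF 8D.
Offset 5: leading byte 0xC6 = 11000110 → 2-byte char #3 = C6 A4.
Leading byte 0xC6 = 11000110 matches 110xxxxx → 2-byte sequence.
Byte 1: 0xC6 = 11000110, payload 00110 (5 bits).
Byte 2: 0xA4 = 10100100 (10xxxxxx ✓), payload 100100.
Concatenate: 00110100100 = 0x1A4 (11 bits → U+01A4).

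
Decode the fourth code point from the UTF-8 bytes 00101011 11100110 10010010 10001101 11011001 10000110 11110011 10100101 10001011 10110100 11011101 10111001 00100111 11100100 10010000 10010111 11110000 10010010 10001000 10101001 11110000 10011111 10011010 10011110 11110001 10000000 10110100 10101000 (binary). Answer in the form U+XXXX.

Offset 0: leading byte 0x2B = 00101011 → 1-byte char #1 = 2B.
Offset 1: leading byte 0xE6 = 11100110 → 3-byte char #2 = E6 92 8D.
Offset 4: leading byte 0xD9 = 11011001 → 2-byte char #3 = D9 86.
Offset 6: leading byte 0xF3 = 11110011 → 4-byte char #4 = F3 A5 8B B4.
Leading byte 0xF3 = 11110011 matches 11110xxx → 4-byte sequence.
Byte 1: 0xF3 = 11110011, payload 011 (3 bits).
Byte 2: 0xA5 = 10100101 (10xxxxxx ✓), payload 100101.
Byte 3: 0x8B = 10001011 (10xxxxxx ✓), payload 001011.
Byte 4: 0xB4 = 10110100 (10xxxxxx ✓), payload 110100.
Concatenate: 011100101001011110100 = 0xE52F4 (21 bits → U+E52F4).

U+E52F4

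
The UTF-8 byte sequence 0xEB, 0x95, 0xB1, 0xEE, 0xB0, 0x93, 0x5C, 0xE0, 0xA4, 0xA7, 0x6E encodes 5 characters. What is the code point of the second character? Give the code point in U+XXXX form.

Offset 0: leading byte 0xEB = 11101011 → 3-byte char #1 = EB 95 B1.
Offset 3: leading byte 0xEE = 11101110 → 3-byte char #2 = EE B0 93.
Leading byte 0xEE = 11101110 matches 1110xxxx → 3-byte sequence.
Byte 1: 0xEE = 11101110, payload 1110 (4 bits).
Byte 2: 0xB0 = 10110000 (10xxxxxx ✓), payload 110000.
Byte 3: 0x93 = 10010011 (10xxxxxx ✓), payload 010011.
Concatenate: 1110110000010011 = 0xEC13 (16 bits → U+EC13).

U+EC13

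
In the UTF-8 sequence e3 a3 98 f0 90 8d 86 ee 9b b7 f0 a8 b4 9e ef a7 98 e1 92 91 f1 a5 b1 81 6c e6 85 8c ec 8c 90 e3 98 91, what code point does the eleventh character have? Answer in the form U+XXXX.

U+3611

Offset 0: leading byte 0xE3 = 11100011 → 3-byte char #1 = E3 A3 98.
Offset 3: leading byte 0xF0 = 11110000 → 4-byte char #2 = F0 90 8D 86.
Offset 7: leading byte 0xEE = 11101110 → 3-byte char #3 = EE 9B B7.
Offset 10: leading byte 0xF0 = 11110000 → 4-byte char #4 = F0 A8 B4 9E.
Offset 14: leading byte 0xEF = 11101111 → 3-byte char #5 = EF A7 98.
Offset 17: leading byte 0xE1 = 11100001 → 3-byte char #6 = E1 92 91.
Offset 20: leading byte 0xF1 = 11110001 → 4-byte char #7 = F1 A5 B1 81.
Offset 24: leading byte 0x6C = 01101100 → 1-byte char #8 = 6C.
Offset 25: leading byte 0xE6 = 11100110 → 3-byte char #9 = E6 85 8C.
Offset 28: leading byte 0xEC = 11101100 → 3-byte char #10 = EC 8C 90.
Offset 31: leading byte 0xE3 = 11100011 → 3-byte char #11 = E3 98 91.
Leading byte 0xE3 = 11100011 matches 1110xxxx → 3-byte sequence.
Byte 1: 0xE3 = 11100011, payload 0011 (4 bits).
Byte 2: 0x98 = 10011000 (10xxxxxx ✓), payload 011000.
Byte 3: 0x91 = 10010001 (10xxxxxx ✓), payload 010001.
Concatenate: 0011011000010001 = 0x3611 (16 bits → U+3611).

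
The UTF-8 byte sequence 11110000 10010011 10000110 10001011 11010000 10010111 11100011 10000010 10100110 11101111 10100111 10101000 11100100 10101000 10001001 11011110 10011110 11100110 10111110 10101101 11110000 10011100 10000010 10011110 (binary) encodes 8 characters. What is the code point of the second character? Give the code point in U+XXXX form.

Offset 0: leading byte 0xF0 = 11110000 → 4-byte char #1 = F0 93 86 8B.
Offset 4: leading byte 0xD0 = 11010000 → 2-byte char #2 = D0 97.
Leading byte 0xD0 = 11010000 matches 110xxxxx → 2-byte sequence.
Byte 1: 0xD0 = 11010000, payload 10000 (5 bits).
Byte 2: 0x97 = 10010111 (10xxxxxx ✓), payload 010111.
Concatenate: 10000010111 = 0x417 (11 bits → U+0417).

U+0417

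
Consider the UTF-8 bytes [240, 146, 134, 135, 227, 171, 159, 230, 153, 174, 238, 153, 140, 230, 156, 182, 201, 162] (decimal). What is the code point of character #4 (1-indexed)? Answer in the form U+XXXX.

U+E64C

Offset 0: leading byte 0xF0 = 11110000 → 4-byte char #1 = F0 92 86 87.
Offset 4: leading byte 0xE3 = 11100011 → 3-byte char #2 = E3 AB 9F.
Offset 7: leading byte 0xE6 = 11100110 → 3-byte char #3 = E6 99 AE.
Offset 10: leading byte 0xEE = 11101110 → 3-byte char #4 = EE 99 8C.
Leading byte 0xEE = 11101110 matches 1110xxxx → 3-byte sequence.
Byte 1: 0xEE = 11101110, payload 1110 (4 bits).
Byte 2: 0x99 = 10011001 (10xxxxxx ✓), payload 011001.
Byte 3: 0x8C = 10001100 (10xxxxxx ✓), payload 001100.
Concatenate: 1110011001001100 = 0xE64C (16 bits → U+E64C).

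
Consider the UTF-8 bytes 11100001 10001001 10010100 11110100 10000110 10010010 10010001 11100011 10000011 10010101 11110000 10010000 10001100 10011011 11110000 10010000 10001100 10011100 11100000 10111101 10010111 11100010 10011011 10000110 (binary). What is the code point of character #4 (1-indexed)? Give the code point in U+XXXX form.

U+1031B

Offset 0: leading byte 0xE1 = 11100001 → 3-byte char #1 = E1 89 94.
Offset 3: leading byte 0xF4 = 11110100 → 4-byte char #2 = F4 86 92 91.
Offset 7: leading byte 0xE3 = 11100011 → 3-byte char #3 = E3 83 95.
Offset 10: leading byte 0xF0 = 11110000 → 4-byte char #4 = F0 90 8C 9B.
Leading byte 0xF0 = 11110000 matches 11110xxx → 4-byte sequence.
Byte 1: 0xF0 = 11110000, payload 000 (3 bits).
Byte 2: 0x90 = 10010000 (10xxxxxx ✓), payload 010000.
Byte 3: 0x8C = 10001100 (10xxxxxx ✓), payload 001100.
Byte 4: 0x9B = 10011011 (10xxxxxx ✓), payload 011011.
Concatenate: 000010000001100011011 = 0x1031B (21 bits → U+1031B).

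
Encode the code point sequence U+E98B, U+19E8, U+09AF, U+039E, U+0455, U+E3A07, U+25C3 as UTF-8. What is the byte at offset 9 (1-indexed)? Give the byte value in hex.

0xAF

1-indexed offset 9 is 0-indexed offset 8.
U+E98B → 3-byte form EE A6 8B at offsets 0–2.
U+19E8 → 3-byte form E1 A7 A8 at offsets 3–5.
U+09AF → 3-byte form E0 A6 AF at offsets 6–8.
Offset 8 falls in char 3's range; it's byte 3 of E0 A6 AF = 0xAF.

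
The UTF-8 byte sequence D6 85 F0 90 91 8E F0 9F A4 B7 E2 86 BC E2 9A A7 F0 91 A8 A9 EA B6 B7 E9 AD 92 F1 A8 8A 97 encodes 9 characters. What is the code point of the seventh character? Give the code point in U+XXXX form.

Offset 0: leading byte 0xD6 = 11010110 → 2-byte char #1 = D6 85.
Offset 2: leading byte 0xF0 = 11110000 → 4-byte char #2 = F0 90 91 8E.
Offset 6: leading byte 0xF0 = 11110000 → 4-byte char #3 = F0 9F A4 B7.
Offset 10: leading byte 0xE2 = 11100010 → 3-byte char #4 = E2 86 BC.
Offset 13: leading byte 0xE2 = 11100010 → 3-byte char #5 = E2 9A A7.
Offset 16: leading byte 0xF0 = 11110000 → 4-byte char #6 = F0 91 A8 A9.
Offset 20: leading byte 0xEA = 11101010 → 3-byte char #7 = EA B6 B7.
Leading byte 0xEA = 11101010 matches 1110xxxx → 3-byte sequence.
Byte 1: 0xEA = 11101010, payload 1010 (4 bits).
Byte 2: 0xB6 = 10110110 (10xxxxxx ✓), payload 110110.
Byte 3: 0xB7 = 10110111 (10xxxxxx ✓), payload 110111.
Concatenate: 1010110110110111 = 0xADB7 (16 bits → U+ADB7).

U+ADB7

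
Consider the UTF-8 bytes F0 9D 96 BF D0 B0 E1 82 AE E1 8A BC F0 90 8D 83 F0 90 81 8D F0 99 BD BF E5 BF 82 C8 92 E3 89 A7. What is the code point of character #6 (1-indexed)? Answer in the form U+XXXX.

U+1004D

Offset 0: leading byte 0xF0 = 11110000 → 4-byte char #1 = F0 9D 96 BF.
Offset 4: leading byte 0xD0 = 11010000 → 2-byte char #2 = D0 B0.
Offset 6: leading byte 0xE1 = 11100001 → 3-byte char #3 = E1 82 AE.
Offset 9: leading byte 0xE1 = 11100001 → 3-byte char #4 = E1 8A BC.
Offset 12: leading byte 0xF0 = 11110000 → 4-byte char #5 = F0 90 8D 83.
Offset 16: leading byte 0xF0 = 11110000 → 4-byte char #6 = F0 90 81 8D.
Leading byte 0xF0 = 11110000 matches 11110xxx → 4-byte sequence.
Byte 1: 0xF0 = 11110000, payload 000 (3 bits).
Byte 2: 0x90 = 10010000 (10xxxxxx ✓), payload 010000.
Byte 3: 0x81 = 10000001 (10xxxxxx ✓), payload 000001.
Byte 4: 0x8D = 10001101 (10xxxxxx ✓), payload 001101.
Concatenate: 000010000000001001101 = 0x1004D (21 bits → U+1004D).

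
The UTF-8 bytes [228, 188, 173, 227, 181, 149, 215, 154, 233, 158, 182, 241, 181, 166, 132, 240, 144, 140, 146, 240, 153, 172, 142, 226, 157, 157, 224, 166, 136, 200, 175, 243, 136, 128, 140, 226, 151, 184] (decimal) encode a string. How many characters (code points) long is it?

12

Byte at offset 0: 0xE4 = 11100100 → 3-byte char (#1). Advance 3.
Byte at offset 3: 0xE3 = 11100011 → 3-byte char (#2). Advance 3.
Byte at offset 6: 0xD7 = 11010111 → 2-byte char (#3). Advance 2.
Byte at offset 8: 0xE9 = 11101001 → 3-byte char (#4). Advance 3.
Byte at offset 11: 0xF1 = 11110001 → 4-byte char (#5). Advance 4.
Byte at offset 15: 0xF0 = 11110000 → 4-byte char (#6). Advance 4.
Byte at offset 19: 0xF0 = 11110000 → 4-byte char (#7). Advance 4.
Byte at offset 23: 0xE2 = 11100010 → 3-byte char (#8). Advance 3.
Byte at offset 26: 0xE0 = 11100000 → 3-byte char (#9). Advance 3.
Byte at offset 29: 0xC8 = 11001000 → 2-byte char (#10). Advance 2.
Byte at offset 31: 0xF3 = 11110011 → 4-byte char (#11). Advance 4.
Byte at offset 35: 0xE2 = 11100010 → 3-byte char (#12). Advance 3.
Reached end at offset 38 after 12 code points.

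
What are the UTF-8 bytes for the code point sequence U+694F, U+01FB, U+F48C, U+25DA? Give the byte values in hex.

E6 A5 8F C7 BB EF 92 8C E2 97 9A

U+694F: 3-byte form → E6 A5 8F.
U+01FB: 2-byte form → C7 BB.
U+F48C: 3-byte form → EF 92 8C.
U+25DA: 3-byte form → E2 97 9A.
Concatenated (11 bytes): E6 A5 8F C7 BB EF 92 8C E2 97 9A.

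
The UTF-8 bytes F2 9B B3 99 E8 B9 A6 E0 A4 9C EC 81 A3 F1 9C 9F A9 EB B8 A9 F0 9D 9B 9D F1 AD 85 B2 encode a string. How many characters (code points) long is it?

Byte at offset 0: 0xF2 = 11110010 → 4-byte char (#1). Advance 4.
Byte at offset 4: 0xE8 = 11101000 → 3-byte char (#2). Advance 3.
Byte at offset 7: 0xE0 = 11100000 → 3-byte char (#3). Advance 3.
Byte at offset 10: 0xEC = 11101100 → 3-byte char (#4). Advance 3.
Byte at offset 13: 0xF1 = 11110001 → 4-byte char (#5). Advance 4.
Byte at offset 17: 0xEB = 11101011 → 3-byte char (#6). Advance 3.
Byte at offset 20: 0xF0 = 11110000 → 4-byte char (#7). Advance 4.
Byte at offset 24: 0xF1 = 11110001 → 4-byte char (#8). Advance 4.
Reached end at offset 28 after 8 code points.

8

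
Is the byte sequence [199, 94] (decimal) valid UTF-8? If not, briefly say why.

invalid (non-continuation byte where continuation expected)

Leading byte 0xC7 = 11000111 → 2-byte form.
Byte 2 is 0x5E = 01011110, which is not 10xxxxxx — expected a continuation byte.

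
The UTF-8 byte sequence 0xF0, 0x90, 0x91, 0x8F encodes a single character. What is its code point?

U+1044F

Leading byte 0xF0 = 11110000 matches 11110xxx → 4-byte sequence.
Byte 1: 0xF0 = 11110000, payload 000 (3 bits).
Byte 2: 0x90 = 10010000 (10xxxxxx ✓), payload 010000.
Byte 3: 0x91 = 10010001 (10xxxxxx ✓), payload 010001.
Byte 4: 0x8F = 10001111 (10xxxxxx ✓), payload 001111.
Concatenate: 000010000010001001111 = 0x1044F (21 bits → U+1044F).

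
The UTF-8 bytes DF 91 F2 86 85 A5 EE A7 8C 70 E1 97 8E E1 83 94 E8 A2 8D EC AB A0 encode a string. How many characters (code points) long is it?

8

Byte at offset 0: 0xDF = 11011111 → 2-byte char (#1). Advance 2.
Byte at offset 2: 0xF2 = 11110010 → 4-byte char (#2). Advance 4.
Byte at offset 6: 0xEE = 11101110 → 3-byte char (#3). Advance 3.
Byte at offset 9: 0x70 = 01110000 → 1-byte char (#4). Advance 1.
Byte at offset 10: 0xE1 = 11100001 → 3-byte char (#5). Advance 3.
Byte at offset 13: 0xE1 = 11100001 → 3-byte char (#6). Advance 3.
Byte at offset 16: 0xE8 = 11101000 → 3-byte char (#7). Advance 3.
Byte at offset 19: 0xEC = 11101100 → 3-byte char (#8). Advance 3.
Reached end at offset 22 after 8 code points.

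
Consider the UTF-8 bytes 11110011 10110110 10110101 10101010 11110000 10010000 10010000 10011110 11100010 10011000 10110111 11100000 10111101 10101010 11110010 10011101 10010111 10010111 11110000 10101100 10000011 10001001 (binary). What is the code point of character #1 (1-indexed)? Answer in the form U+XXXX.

U+F6D6A

Offset 0: leading byte 0xF3 = 11110011 → 4-byte char #1 = F3 B6 B5 AA.
Leading byte 0xF3 = 11110011 matches 11110xxx → 4-byte sequence.
Byte 1: 0xF3 = 11110011, payload 011 (3 bits).
Byte 2: 0xB6 = 10110110 (10xxxxxx ✓), payload 110110.
Byte 3: 0xB5 = 10110101 (10xxxxxx ✓), payload 110101.
Byte 4: 0xAA = 10101010 (10xxxxxx ✓), payload 101010.
Concatenate: 011110110110101101010 = 0xF6D6A (21 bits → U+F6D6A).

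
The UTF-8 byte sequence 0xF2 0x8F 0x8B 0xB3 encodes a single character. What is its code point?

Leading byte 0xF2 = 11110010 matches 11110xxx → 4-byte sequence.
Byte 1: 0xF2 = 11110010, payload 010 (3 bits).
Byte 2: 0x8F = 10001111 (10xxxxxx ✓), payload 001111.
Byte 3: 0x8B = 10001011 (10xxxxxx ✓), payload 001011.
Byte 4: 0xB3 = 10110011 (10xxxxxx ✓), payload 110011.
Concatenate: 010001111001011110011 = 0x8F2F3 (21 bits → U+8F2F3).

U+8F2F3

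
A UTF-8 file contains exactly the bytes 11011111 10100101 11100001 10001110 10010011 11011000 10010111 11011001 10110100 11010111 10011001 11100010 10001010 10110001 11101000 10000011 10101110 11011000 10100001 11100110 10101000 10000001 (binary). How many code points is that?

9

Byte at offset 0: 0xDF = 11011111 → 2-byte char (#1). Advance 2.
Byte at offset 2: 0xE1 = 11100001 → 3-byte char (#2). Advance 3.
Byte at offset 5: 0xD8 = 11011000 → 2-byte char (#3). Advance 2.
Byte at offset 7: 0xD9 = 11011001 → 2-byte char (#4). Advance 2.
Byte at offset 9: 0xD7 = 11010111 → 2-byte char (#5). Advance 2.
Byte at offset 11: 0xE2 = 11100010 → 3-byte char (#6). Advance 3.
Byte at offset 14: 0xE8 = 11101000 → 3-byte char (#7). Advance 3.
Byte at offset 17: 0xD8 = 11011000 → 2-byte char (#8). Advance 2.
Byte at offset 19: 0xE6 = 11100110 → 3-byte char (#9). Advance 3.
Reached end at offset 22 after 9 code points.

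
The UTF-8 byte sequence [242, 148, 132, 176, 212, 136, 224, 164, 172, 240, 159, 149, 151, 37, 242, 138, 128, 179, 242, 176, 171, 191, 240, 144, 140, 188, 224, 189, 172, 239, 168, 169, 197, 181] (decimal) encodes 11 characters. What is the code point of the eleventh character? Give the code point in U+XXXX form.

Offset 0: leading byte 0xF2 = 11110010 → 4-byte char #1 = F2 94 84 B0.
Offset 4: leading byte 0xD4 = 11010100 → 2-byte char #2 = D4 88.
Offset 6: leading byte 0xE0 = 11100000 → 3-byte char #3 = E0 A4 AC.
Offset 9: leading byte 0xF0 = 11110000 → 4-byte char #4 = F0 9F 95 97.
Offset 13: leading byte 0x25 = 00100101 → 1-byte char #5 = 25.
Offset 14: leading byte 0xF2 = 11110010 → 4-byte char #6 = F2 8A 80 B3.
Offset 18: leading byte 0xF2 = 11110010 → 4-byte char #7 = F2 B0 AB BF.
Offset 22: leading byte 0xF0 = 11110000 → 4-byte char #8 = F0 90 8C BC.
Offset 26: leading byte 0xE0 = 11100000 → 3-byte char #9 = E0 BD AC.
Offset 29: leading byte 0xEF = 11101111 → 3-byte char #10 = EF A8 A9.
Offset 32: leading byte 0xC5 = 11000101 → 2-byte char #11 = C5 B5.
Leading byte 0xC5 = 11000101 matches 110xxxxx → 2-byte sequence.
Byte 1: 0xC5 = 11000101, payload 00101 (5 bits).
Byte 2: 0xB5 = 10110101 (10xxxxxx ✓), payload 110101.
Concatenate: 00101110101 = 0x175 (11 bits → U+0175).

U+0175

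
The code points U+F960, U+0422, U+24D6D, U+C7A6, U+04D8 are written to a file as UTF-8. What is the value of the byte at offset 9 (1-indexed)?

1-indexed offset 9 is 0-indexed offset 8.
U+F960 → 3-byte form EF A5 A0 at offsets 0–2.
U+0422 → 2-byte form D0 A2 at offsets 3–4.
U+24D6D → 4-byte form F0 A4 B5 AD at offsets 5–8.
Offset 8 falls in char 3's range; it's byte 4 of F0 A4 B5 AD = 0xAD.

0xAD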